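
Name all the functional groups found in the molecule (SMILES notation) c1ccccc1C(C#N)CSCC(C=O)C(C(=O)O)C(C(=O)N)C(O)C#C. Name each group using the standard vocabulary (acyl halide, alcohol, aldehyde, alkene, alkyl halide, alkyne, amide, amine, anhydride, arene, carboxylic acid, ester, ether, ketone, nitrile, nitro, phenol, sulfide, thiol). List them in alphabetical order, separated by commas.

Taking each segment in turn:
  C6H5: C6H5– phenyl ring → arene.
  CH(CN): pendant –C≡N: nitrile.
  CH2SCH2: C–S–C linkage → sulfide (thioether).
  CH(CHO): pendant –CHO: carbonyl C bonded to C and H → aldehyde.
  CH(COOH): pendant –COOH: carbonyl C bonded to C and –OH → carboxylic acid.
  CH(CONH2): pendant –CONH2: carbonyl C bonded to C and N → amide.
  CH(OH): –OH on an sp³ carbon → alcohol (secondary).
  C≡CH: C≡C triple bond → alkyne.

alcohol, aldehyde, alkyne, amide, arene, carboxylic acid, nitrile, sulfide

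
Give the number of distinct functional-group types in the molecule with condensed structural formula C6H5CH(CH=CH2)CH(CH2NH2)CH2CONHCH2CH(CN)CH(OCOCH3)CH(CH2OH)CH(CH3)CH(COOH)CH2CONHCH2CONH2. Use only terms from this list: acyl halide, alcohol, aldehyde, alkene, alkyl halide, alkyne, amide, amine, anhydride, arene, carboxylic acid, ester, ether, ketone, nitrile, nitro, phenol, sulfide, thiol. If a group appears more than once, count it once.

8

C6H5– phenyl ring → arene.
pendant –CH=CH2: C=C double bond → alkene.
pendant –CH2NH2: N on sp³ C, no adjacent C=O → amine.
–C(=O)–N– linkage → amide (the N is not an amine).
pendant –C≡N: nitrile.
pendant –OC(=O)CH3: an acyloxy group → ester.
pendant –CH2OH on an sp³ backbone C → alcohol.
pendant –COOH: carbonyl C bonded to C and –OH → carboxylic acid.
–C(=O)–N– linkage → amide (the N is not an amine).
–C(=O)NH2: carbonyl C bonded to C and to N → amide (the N is not a separate amine).
Distinct types present: alcohol, alkene, amide, amine, arene, carboxylic acid, ester, nitrile.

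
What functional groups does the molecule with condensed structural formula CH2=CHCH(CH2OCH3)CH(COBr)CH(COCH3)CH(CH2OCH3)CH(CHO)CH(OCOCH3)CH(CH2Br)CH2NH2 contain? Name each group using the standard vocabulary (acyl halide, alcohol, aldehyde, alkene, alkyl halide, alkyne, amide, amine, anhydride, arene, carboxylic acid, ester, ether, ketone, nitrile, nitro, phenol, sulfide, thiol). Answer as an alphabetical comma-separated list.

acyl halide, aldehyde, alkene, alkyl halide, amine, ester, ether, ketone

Taking each segment in turn:
  CH2=CH: C=C double bond → alkene.
  CH(CH2OCH3): pendant –CH2OCH3: C–O–C linkage → ether.
  CH(COBr): pendant –C(=O)X: carbonyl C bonded to C and halogen → acyl halide.
  CH(COCH3): pendant –COCH3: carbonyl C bonded to two carbons → ketone.
  CH(CH2OCH3): pendant –CH2OCH3: C–O–C linkage → ether.
  CH(CHO): pendant –CHO: carbonyl C bonded to C and H → aldehyde.
  CH(OCOCH3): pendant –OC(=O)CH3: an acyloxy group → ester.
  CH(CH2Br): pendant –CH2X: halogen on sp³ carbon → alkyl halide.
  CH2NH2: –NH2 on an sp³ carbon with no adjacent C=O → amine.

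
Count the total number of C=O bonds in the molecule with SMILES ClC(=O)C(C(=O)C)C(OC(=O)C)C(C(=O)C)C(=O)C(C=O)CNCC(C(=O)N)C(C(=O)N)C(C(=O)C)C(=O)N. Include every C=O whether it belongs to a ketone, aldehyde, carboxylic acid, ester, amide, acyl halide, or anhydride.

ClCO: acyl halide, 1 C=O (running total 1).
CH(COCH3): ketone, 1 C=O (running total 2).
CH(OCOCH3): ester, 1 C=O (running total 3).
CH(COCH3): ketone, 1 C=O (running total 4).
CO: ketone, 1 C=O (running total 5).
CH(CHO): aldehyde, 1 C=O (running total 6).
CH(CONH2): amide, 1 C=O (running total 7).
CH(CONH2): amide, 1 C=O (running total 8).
CH(COCH3): ketone, 1 C=O (running total 9).
CONH2: amide, 1 C=O (running total 10).

10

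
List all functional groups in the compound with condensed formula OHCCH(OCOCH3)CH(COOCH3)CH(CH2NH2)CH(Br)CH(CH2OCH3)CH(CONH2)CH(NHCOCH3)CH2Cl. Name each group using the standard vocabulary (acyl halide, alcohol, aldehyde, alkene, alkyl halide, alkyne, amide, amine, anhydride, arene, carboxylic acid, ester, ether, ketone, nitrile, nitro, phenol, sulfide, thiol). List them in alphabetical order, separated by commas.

terminal –CHO: carbonyl C bonded to H and C → aldehyde.
pendant –OC(=O)CH3: an acyloxy group → ester.
pendant –COOCH3: carbonyl C bonded to C and –OCH3 → ester.
pendant –CH2NH2: N on sp³ C, no adjacent C=O → amine.
halogen on an sp³ carbon → alkyl halide.
pendant –CH2OCH3: C–O–C linkage → ether.
pendant –CONH2: carbonyl C bonded to C and N → amide.
pendant –NHC(=O)CH3: N bonded to a carbonyl → amide (not amine).
halogen on an sp³ carbon → alkyl halide.

aldehyde, alkyl halide, amide, amine, ester, ether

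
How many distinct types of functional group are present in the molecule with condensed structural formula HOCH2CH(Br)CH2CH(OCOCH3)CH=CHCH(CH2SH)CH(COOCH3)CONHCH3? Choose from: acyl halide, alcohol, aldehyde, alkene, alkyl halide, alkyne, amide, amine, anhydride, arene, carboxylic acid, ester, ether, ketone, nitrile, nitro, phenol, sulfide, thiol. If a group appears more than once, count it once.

6

Taking each segment in turn:
  HOCH2: HO– on an sp³ carbon → alcohol.
  CH(Br): halogen on an sp³ carbon → alkyl halide.
  CH(OCOCH3): pendant –OC(=O)CH3: an acyloxy group → ester.
  CH=CH: C=C double bond → alkene.
  CH(CH2SH): pendant –CH2SH → thiol.
  CH(COOCH3): pendant –COOCH3: carbonyl C bonded to C and –OCH3 → ester.
  CONHCH3: –C(=O)NHCH3: carbonyl C bonded to C and to N → amide (the N is not an amine).
Distinct types present: alcohol, alkene, alkyl halide, amide, ester, thiol.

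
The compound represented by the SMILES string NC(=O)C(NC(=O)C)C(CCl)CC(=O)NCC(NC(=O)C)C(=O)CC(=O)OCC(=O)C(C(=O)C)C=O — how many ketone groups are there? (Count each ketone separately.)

–C(=O)NH2: carbonyl C bonded to C and to N → amide (the N is not a separate amine).
pendant –NHC(=O)CH3: N bonded to a carbonyl → amide (not amine).
pendant –CH2X: halogen on sp³ carbon → alkyl halide.
–C(=O)–N– linkage → amide (the N is not an amine).
pendant –NHC(=O)CH3: N bonded to a carbonyl → amide (not amine).
–C(=O)– with carbon on both sides → ketone.
–C(=O)–O–C with C on the carbonyl side → ester.
–C(=O)– with carbon on both sides → ketone.
pendant –COCH3: carbonyl C bonded to two carbons → ketone.
terminal –CHO: carbonyl C bonded to H and C → aldehyde.
Ketone appears at: CO, CO, CH(COCH3) → 3.

3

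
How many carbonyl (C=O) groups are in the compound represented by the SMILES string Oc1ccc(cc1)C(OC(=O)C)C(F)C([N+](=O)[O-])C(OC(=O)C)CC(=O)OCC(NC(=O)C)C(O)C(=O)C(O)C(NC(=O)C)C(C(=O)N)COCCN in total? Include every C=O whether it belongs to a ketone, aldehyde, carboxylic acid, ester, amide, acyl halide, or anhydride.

7

CH(OCOCH3): ester, 1 C=O (running total 1).
CH(OCOCH3): ester, 1 C=O (running total 2).
CH2COOCH2: ester, 1 C=O (running total 3).
CH(NHCOCH3): amide, 1 C=O (running total 4).
CO: ketone, 1 C=O (running total 5).
CH(NHCOCH3): amide, 1 C=O (running total 6).
CH(CONH2): amide, 1 C=O (running total 7).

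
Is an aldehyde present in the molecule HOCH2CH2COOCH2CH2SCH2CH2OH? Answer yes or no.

no

Working along the chain:
  HOCH2: HO– on an sp³ carbon → alcohol.
  CH2COOCH2: –C(=O)–O–C with C on the carbonyl side → ester.
  CH2SCH2: C–S–C linkage → sulfide (thioether).
  CH2OH: –OH on an sp³ carbon → alcohol.
The groups actually present are: alcohol, ester, sulfide.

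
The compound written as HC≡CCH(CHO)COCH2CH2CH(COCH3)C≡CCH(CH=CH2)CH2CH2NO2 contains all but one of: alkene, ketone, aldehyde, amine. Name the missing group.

amine

ketone: present (CO — –C(=O)– with carbon on both sides → ketone).
alkene: present (CH(CH=CH2) — pendant –CH=CH2: C=C double bond → alkene).
aldehyde: present (CH(CHO) — pendant –CHO: carbonyl C bonded to C and H → aldehyde).
amine: no segment matches this pattern.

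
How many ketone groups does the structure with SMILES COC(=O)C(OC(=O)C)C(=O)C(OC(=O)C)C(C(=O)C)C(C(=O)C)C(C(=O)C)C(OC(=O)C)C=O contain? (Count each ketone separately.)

4

Working along the chain:
  CH3OOC: CH3O–C(=O)–: carbonyl C bonded to C and to –OCH3 → ester (not ketone + ether).
  CH(OCOCH3): pendant –OC(=O)CH3: an acyloxy group → ester.
  CO: –C(=O)– with carbon on both sides → ketone.
  CH(OCOCH3): pendant –OC(=O)CH3: an acyloxy group → ester.
  CH(COCH3): pendant –COCH3: carbonyl C bonded to two carbons → ketone.
  CH(COCH3): pendant –COCH3: carbonyl C bonded to two carbons → ketone.
  CH(COCH3): pendant –COCH3: carbonyl C bonded to two carbons → ketone.
  CH(OCOCH3): pendant –OC(=O)CH3: an acyloxy group → ester.
  CHO: terminal –CHO: carbonyl C bonded to H and C → aldehyde.
Ketone appears at: CO, CH(COCH3), CH(COCH3), CH(COCH3) → 4.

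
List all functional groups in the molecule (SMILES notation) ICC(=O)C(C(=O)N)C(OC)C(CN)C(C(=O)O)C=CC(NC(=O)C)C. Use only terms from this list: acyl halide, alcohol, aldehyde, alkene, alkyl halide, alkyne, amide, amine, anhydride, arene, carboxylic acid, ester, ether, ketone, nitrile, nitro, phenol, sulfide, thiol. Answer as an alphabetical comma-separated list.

alkene, alkyl halide, amide, amine, carboxylic acid, ether, ketone

Working along the chain:
  ICH2: halogen on an sp³ carbon → alkyl halide.
  CO: –C(=O)– with carbon on both sides → ketone.
  CH(CONH2): pendant –CONH2: carbonyl C bonded to C and N → amide.
  CH(OCH3): pendant –OCH3: C–O–C with sp³ C, no adjacent C=O → ether.
  CH(CH2NH2): pendant –CH2NH2: N on sp³ C, no adjacent C=O → amine.
  CH(COOH): pendant –COOH: carbonyl C bonded to C and –OH → carboxylic acid.
  CH=CH: C=C double bond → alkene.
  CH(NHCOCH3): pendant –NHC(=O)CH3: N bonded to a carbonyl → amide (not amine).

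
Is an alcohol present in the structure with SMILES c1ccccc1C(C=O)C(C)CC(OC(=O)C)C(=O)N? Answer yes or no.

no

Reading the structure from left to right:
  C6H5: C6H5– phenyl ring → arene.
  CH(CHO): pendant –CHO: carbonyl C bonded to C and H → aldehyde.
  CH(OCOCH3): pendant –OC(=O)CH3: an acyloxy group → ester.
  CONH2: –C(=O)NH2: carbonyl C bonded to C and to N → amide (the N is not a separate amine).
The groups actually present are: aldehyde, amide, arene, ester.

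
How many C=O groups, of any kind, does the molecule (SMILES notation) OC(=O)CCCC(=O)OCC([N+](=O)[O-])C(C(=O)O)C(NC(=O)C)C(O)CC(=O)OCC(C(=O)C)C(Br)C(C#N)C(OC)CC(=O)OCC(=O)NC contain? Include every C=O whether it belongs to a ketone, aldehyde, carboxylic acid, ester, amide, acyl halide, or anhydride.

HOOC: carboxylic acid, 1 C=O (running total 1).
CH2COOCH2: ester, 1 C=O (running total 2).
CH(COOH): carboxylic acid, 1 C=O (running total 3).
CH(NHCOCH3): amide, 1 C=O (running total 4).
CH2COOCH2: ester, 1 C=O (running total 5).
CH(COCH3): ketone, 1 C=O (running total 6).
CH2COOCH2: ester, 1 C=O (running total 7).
CONHCH3: amide, 1 C=O (running total 8).

8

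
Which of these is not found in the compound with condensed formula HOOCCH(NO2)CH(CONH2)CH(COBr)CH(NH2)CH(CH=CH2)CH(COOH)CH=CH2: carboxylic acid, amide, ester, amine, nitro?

nitro: present (CH(NO2) — –NO2 on an sp³ carbon → nitro (the N=O is not a carbonyl)).
amine: present (CH(NH2) — –NH2 on an sp³ carbon with no adjacent C=O → amine).
carboxylic acid: present (HOOC — –COOH: carbonyl C bonded to –OH and C → carboxylic acid (the –OH is not a separate alcohol)).
amide: present (CH(CONH2) — pendant –CONH2: carbonyl C bonded to C and N → amide).
ester: no segment matches this pattern.

ester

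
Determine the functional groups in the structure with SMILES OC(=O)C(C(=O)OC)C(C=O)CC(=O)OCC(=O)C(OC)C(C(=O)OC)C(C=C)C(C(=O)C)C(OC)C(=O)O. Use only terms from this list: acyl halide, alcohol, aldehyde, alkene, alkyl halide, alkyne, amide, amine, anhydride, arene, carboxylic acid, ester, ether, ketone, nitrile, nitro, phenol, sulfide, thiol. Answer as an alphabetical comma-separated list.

–COOH: carbonyl C bonded to –OH and C → carboxylic acid (the –OH is not a separate alcohol).
pendant –COOCH3: carbonyl C bonded to C and –OCH3 → ester.
pendant –CHO: carbonyl C bonded to C and H → aldehyde.
–C(=O)–O–C with C on the carbonyl side → ester.
–C(=O)– with carbon on both sides → ketone.
pendant –OCH3: C–O–C with sp³ C, no adjacent C=O → ether.
pendant –COOCH3: carbonyl C bonded to C and –OCH3 → ester.
pendant –CH=CH2: C=C double bond → alkene.
pendant –COCH3: carbonyl C bonded to two carbons → ketone.
pendant –OCH3: C–O–C with sp³ C, no adjacent C=O → ether.
–COOH: carbonyl C bonded to –OH and C → carboxylic acid (the –OH is not a separate alcohol).

aldehyde, alkene, carboxylic acid, ester, ether, ketone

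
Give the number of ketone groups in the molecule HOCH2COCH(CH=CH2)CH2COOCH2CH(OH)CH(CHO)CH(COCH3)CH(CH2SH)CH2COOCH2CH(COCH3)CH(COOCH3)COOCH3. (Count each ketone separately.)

3

Taking each segment in turn:
  HOCH2: HO– on an sp³ carbon → alcohol.
  CO: –C(=O)– with carbon on both sides → ketone.
  CH(CH=CH2): pendant –CH=CH2: C=C double bond → alkene.
  CH2COOCH2: –C(=O)–O–C with C on the carbonyl side → ester.
  CH(OH): –OH on an sp³ carbon → alcohol (secondary).
  CH(CHO): pendant –CHO: carbonyl C bonded to C and H → aldehyde.
  CH(COCH3): pendant –COCH3: carbonyl C bonded to two carbons → ketone.
  CH(CH2SH): pendant –CH2SH → thiol.
  CH2COOCH2: –C(=O)–O–C with C on the carbonyl side → ester.
  CH(COCH3): pendant –COCH3: carbonyl C bonded to two carbons → ketone.
  CH(COOCH3): pendant –COOCH3: carbonyl C bonded to C and –OCH3 → ester.
  COOCH3: –C(=O)OCH3: carbonyl C bonded to C and to –OCH3 → ester (not ketone + ether).
Ketone appears at: CO, CH(COCH3), CH(COCH3) → 3.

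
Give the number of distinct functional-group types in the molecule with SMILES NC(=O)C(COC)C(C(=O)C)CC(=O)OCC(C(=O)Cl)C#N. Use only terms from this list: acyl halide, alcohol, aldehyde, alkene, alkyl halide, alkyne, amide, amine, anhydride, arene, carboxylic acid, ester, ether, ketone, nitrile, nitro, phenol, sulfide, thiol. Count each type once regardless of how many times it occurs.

Taking each segment in turn:
  H2NCO: –C(=O)NH2: carbonyl C bonded to C and to N → amide (the N is not a separate amine).
  CH(CH2OCH3): pendant –CH2OCH3: C–O–C linkage → ether.
  CH(COCH3): pendant –COCH3: carbonyl C bonded to two carbons → ketone.
  CH2COOCH2: –C(=O)–O–C with C on the carbonyl side → ester.
  CH(COCl): pendant –C(=O)X: carbonyl C bonded to C and halogen → acyl halide.
  CN: –C≡N: carbon triple-bonded to nitrogen → nitrile.
Distinct types present: acyl halide, amide, ester, ether, ketone, nitrile.

6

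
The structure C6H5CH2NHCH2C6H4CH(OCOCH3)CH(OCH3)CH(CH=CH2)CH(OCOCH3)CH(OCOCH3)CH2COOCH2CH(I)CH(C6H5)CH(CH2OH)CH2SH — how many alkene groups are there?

1

C6H5– phenyl ring → arene.
C–N–C with sp³ carbons and no adjacent C=O → amine (secondary).
para-disubstituted benzene ring → arene.
pendant –OC(=O)CH3: an acyloxy group → ester.
pendant –OCH3: C–O–C with sp³ C, no adjacent C=O → ether.
pendant –CH=CH2: C=C double bond → alkene.
pendant –OC(=O)CH3: an acyloxy group → ester.
pendant –OC(=O)CH3: an acyloxy group → ester.
–C(=O)–O–C with C on the carbonyl side → ester.
halogen on an sp³ carbon → alkyl halide.
pendant –C6H5: benzene ring → arene.
pendant –CH2OH on an sp³ backbone C → alcohol.
–SH on an sp³ carbon → thiol.
Alkene appears at: CH(CH=CH2) → 1.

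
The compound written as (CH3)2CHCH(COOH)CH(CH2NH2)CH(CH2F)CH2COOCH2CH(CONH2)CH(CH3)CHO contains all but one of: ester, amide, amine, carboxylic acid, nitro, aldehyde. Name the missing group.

nitro

carboxylic acid: present (CH(COOH) — pendant –COOH: carbonyl C bonded to C and –OH → carboxylic acid).
aldehyde: present (CHO — terminal –CHO: carbonyl C bonded to H and C → aldehyde).
amine: present (CH(CH2NH2) — pendant –CH2NH2: N on sp³ C, no adjacent C=O → amine).
ester: present (CH2COOCH2 — –C(=O)–O–C with C on the carbonyl side → ester).
amide: present (CH(CONH2) — pendant –CONH2: carbonyl C bonded to C and N → amide).
nitro: no segment matches this pattern.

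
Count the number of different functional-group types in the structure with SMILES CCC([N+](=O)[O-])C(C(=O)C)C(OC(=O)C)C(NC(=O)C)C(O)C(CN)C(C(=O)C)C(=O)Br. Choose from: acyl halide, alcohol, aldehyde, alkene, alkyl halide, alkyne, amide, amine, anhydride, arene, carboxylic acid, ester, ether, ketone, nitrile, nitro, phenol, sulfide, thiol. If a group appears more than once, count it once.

7

Working along the chain:
  CH(NO2): –NO2 on an sp³ carbon → nitro (the N=O is not a carbonyl).
  CH(COCH3): pendant –COCH3: carbonyl C bonded to two carbons → ketone.
  CH(OCOCH3): pendant –OC(=O)CH3: an acyloxy group → ester.
  CH(NHCOCH3): pendant –NHC(=O)CH3: N bonded to a carbonyl → amide (not amine).
  CH(OH): –OH on an sp³ carbon → alcohol (secondary).
  CH(CH2NH2): pendant –CH2NH2: N on sp³ C, no adjacent C=O → amine.
  CH(COCH3): pendant –COCH3: carbonyl C bonded to two carbons → ketone.
  COBr: –C(=O)Br: carbonyl C bonded to C and to a halogen → acyl halide (not alkyl halide).
Distinct types present: acyl halide, alcohol, amide, amine, ester, ketone, nitro.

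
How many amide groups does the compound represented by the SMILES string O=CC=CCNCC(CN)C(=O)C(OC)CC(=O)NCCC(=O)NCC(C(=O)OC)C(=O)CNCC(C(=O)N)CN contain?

terminal –CHO: carbonyl C bonded to H and C → aldehyde.
C=C double bond → alkene.
C–N–C with sp³ carbons and no adjacent C=O → amine (secondary).
pendant –CH2NH2: N on sp³ C, no adjacent C=O → amine.
–C(=O)– with carbon on both sides → ketone.
pendant –OCH3: C–O–C with sp³ C, no adjacent C=O → ether.
–C(=O)–N– linkage → amide (the N is not an amine).
–C(=O)–N– linkage → amide (the N is not an amine).
pendant –COOCH3: carbonyl C bonded to C and –OCH3 → ester.
–C(=O)– with carbon on both sides → ketone.
C–N–C with sp³ carbons and no adjacent C=O → amine (secondary).
pendant –CONH2: carbonyl C bonded to C and N → amide.
–NH2 on an sp³ carbon with no adjacent C=O → amine.
Amide appears at: CH2CONHCH2, CH2CONHCH2, CH(CONH2) → 3.

3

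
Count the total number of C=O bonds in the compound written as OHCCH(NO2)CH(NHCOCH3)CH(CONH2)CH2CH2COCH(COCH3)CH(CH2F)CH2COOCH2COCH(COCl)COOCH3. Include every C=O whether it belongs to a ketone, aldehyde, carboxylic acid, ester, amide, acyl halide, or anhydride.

9

OHC: aldehyde, 1 C=O (running total 1).
CH(NHCOCH3): amide, 1 C=O (running total 2).
CH(CONH2): amide, 1 C=O (running total 3).
CO: ketone, 1 C=O (running total 4).
CH(COCH3): ketone, 1 C=O (running total 5).
CH2COOCH2: ester, 1 C=O (running total 6).
CO: ketone, 1 C=O (running total 7).
CH(COCl): acyl halide, 1 C=O (running total 8).
COOCH3: ester, 1 C=O (running total 9).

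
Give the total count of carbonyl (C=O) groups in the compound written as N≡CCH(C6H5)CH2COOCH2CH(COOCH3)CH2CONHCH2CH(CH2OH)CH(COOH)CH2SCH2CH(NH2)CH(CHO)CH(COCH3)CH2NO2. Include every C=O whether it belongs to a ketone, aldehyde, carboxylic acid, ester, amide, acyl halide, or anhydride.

CH2COOCH2: ester, 1 C=O (running total 1).
CH(COOCH3): ester, 1 C=O (running total 2).
CH2CONHCH2: amide, 1 C=O (running total 3).
CH(COOH): carboxylic acid, 1 C=O (running total 4).
CH(CHO): aldehyde, 1 C=O (running total 5).
CH(COCH3): ketone, 1 C=O (running total 6).

6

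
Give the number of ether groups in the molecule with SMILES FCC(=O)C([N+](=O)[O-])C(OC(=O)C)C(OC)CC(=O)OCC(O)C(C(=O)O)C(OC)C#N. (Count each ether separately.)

2

Taking each segment in turn:
  FCH2: halogen on an sp³ carbon → alkyl halide.
  CO: –C(=O)– with carbon on both sides → ketone.
  CH(NO2): –NO2 on an sp³ carbon → nitro (the N=O is not a carbonyl).
  CH(OCOCH3): pendant –OC(=O)CH3: an acyloxy group → ester.
  CH(OCH3): pendant –OCH3: C–O–C with sp³ C, no adjacent C=O → ether.
  CH2COOCH2: –C(=O)–O–C with C on the carbonyl side → ester.
  CH(OH): –OH on an sp³ carbon → alcohol (secondary).
  CH(COOH): pendant –COOH: carbonyl C bonded to C and –OH → carboxylic acid.
  CH(OCH3): pendant –OCH3: C–O–C with sp³ C, no adjacent C=O → ether.
  CN: –C≡N: carbon triple-bonded to nitrogen → nitrile.
Ether appears at: CH(OCH3), CH(OCH3) → 2.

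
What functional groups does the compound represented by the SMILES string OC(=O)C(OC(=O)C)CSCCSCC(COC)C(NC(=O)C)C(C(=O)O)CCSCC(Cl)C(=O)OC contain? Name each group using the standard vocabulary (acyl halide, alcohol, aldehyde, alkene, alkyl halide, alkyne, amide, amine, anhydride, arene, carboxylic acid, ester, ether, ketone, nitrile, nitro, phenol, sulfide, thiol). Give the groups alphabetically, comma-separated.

alkyl halide, amide, carboxylic acid, ester, ether, sulfide

–COOH: carbonyl C bonded to –OH and C → carboxylic acid (the –OH is not a separate alcohol).
pendant –OC(=O)CH3: an acyloxy group → ester.
C–S–C linkage → sulfide (thioether).
C–S–C linkage → sulfide (thioether).
pendant –CH2OCH3: C–O–C linkage → ether.
pendant –NHC(=O)CH3: N bonded to a carbonyl → amide (not amine).
pendant –COOH: carbonyl C bonded to C and –OH → carboxylic acid.
C–S–C linkage → sulfide (thioether).
halogen on an sp³ carbon → alkyl halide.
–C(=O)OCH3: carbonyl C bonded to C and to –OCH3 → ester (not ketone + ether).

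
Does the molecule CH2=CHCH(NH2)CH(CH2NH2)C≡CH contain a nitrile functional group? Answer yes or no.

C=C double bond → alkene.
–NH2 on an sp³ carbon with no adjacent C=O → amine.
pendant –CH2NH2: N on sp³ C, no adjacent C=O → amine.
C≡C triple bond → alkyne.
In C≡CH, the triple bond is C≡C, not C≡N.
The groups actually present are: alkene, alkyne, amine.

no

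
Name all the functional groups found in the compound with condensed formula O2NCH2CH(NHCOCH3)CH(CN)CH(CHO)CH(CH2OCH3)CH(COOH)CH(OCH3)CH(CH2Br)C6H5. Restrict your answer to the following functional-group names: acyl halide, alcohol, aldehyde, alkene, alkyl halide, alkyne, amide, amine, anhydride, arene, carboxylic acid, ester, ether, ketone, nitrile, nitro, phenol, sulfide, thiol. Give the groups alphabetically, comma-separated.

–NO2 on carbon → nitro group.
pendant –NHC(=O)CH3: N bonded to a carbonyl → amide (not amine).
pendant –C≡N: nitrile.
pendant –CHO: carbonyl C bonded to C and H → aldehyde.
pendant –CH2OCH3: C–O–C linkage → ether.
pendant –COOH: carbonyl C bonded to C and –OH → carboxylic acid.
pendant –OCH3: C–O–C with sp³ C, no adjacent C=O → ether.
pendant –CH2X: halogen on sp³ carbon → alkyl halide.
–C6H5 phenyl ring → arene.

aldehyde, alkyl halide, amide, arene, carboxylic acid, ether, nitrile, nitro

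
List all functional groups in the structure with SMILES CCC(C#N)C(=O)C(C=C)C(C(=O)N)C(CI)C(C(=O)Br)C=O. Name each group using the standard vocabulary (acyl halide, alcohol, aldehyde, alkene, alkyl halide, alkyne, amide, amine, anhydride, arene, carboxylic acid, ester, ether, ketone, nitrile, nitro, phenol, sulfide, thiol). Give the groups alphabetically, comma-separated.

acyl halide, aldehyde, alkene, alkyl halide, amide, ketone, nitrile

pendant –C≡N: nitrile.
–C(=O)– with carbon on both sides → ketone.
pendant –CH=CH2: C=C double bond → alkene.
pendant –CONH2: carbonyl C bonded to C and N → amide.
pendant –CH2X: halogen on sp³ carbon → alkyl halide.
pendant –C(=O)X: carbonyl C bonded to C and halogen → acyl halide.
terminal –CHO: carbonyl C bonded to H and C → aldehyde.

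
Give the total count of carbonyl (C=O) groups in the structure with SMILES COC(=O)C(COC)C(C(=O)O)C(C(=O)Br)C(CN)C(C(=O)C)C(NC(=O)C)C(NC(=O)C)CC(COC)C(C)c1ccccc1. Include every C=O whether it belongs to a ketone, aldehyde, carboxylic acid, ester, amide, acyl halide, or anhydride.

CH3OOC: ester, 1 C=O (running total 1).
CH(COOH): carboxylic acid, 1 C=O (running total 2).
CH(COBr): acyl halide, 1 C=O (running total 3).
CH(COCH3): ketone, 1 C=O (running total 4).
CH(NHCOCH3): amide, 1 C=O (running total 5).
CH(NHCOCH3): amide, 1 C=O (running total 6).

6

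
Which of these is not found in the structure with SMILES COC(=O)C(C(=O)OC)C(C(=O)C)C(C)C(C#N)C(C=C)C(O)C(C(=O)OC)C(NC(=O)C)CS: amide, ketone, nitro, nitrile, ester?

ester: present (CH3OOC — CH3O–C(=O)–: carbonyl C bonded to C and to –OCH3 → ester (not ketone + ether)).
nitrile: present (CH(CN) — pendant –C≡N: nitrile).
ketone: present (CH(COCH3) — pendant –COCH3: carbonyl C bonded to two carbons → ketone).
amide: present (CH(NHCOCH3) — pendant –NHC(=O)CH3: N bonded to a carbonyl → amide (not amine)).
nitro: no segment matches this pattern.

nitro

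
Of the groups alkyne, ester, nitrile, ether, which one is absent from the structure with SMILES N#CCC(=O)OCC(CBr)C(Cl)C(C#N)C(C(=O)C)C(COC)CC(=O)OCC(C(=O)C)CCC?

ester: present (CH2COOCH2 — –C(=O)–O–C with C on the carbonyl side → ester).
ether: present (CH(CH2OCH3) — pendant –CH2OCH3: C–O–C linkage → ether).
nitrile: present (N≡C — N≡C–: carbon triple-bonded to nitrogen → nitrile).
alkyne: absent. In each of N≡C and CH(CN), the triple bond is C≡N, not C≡C, so it is a nitrile.

alkyne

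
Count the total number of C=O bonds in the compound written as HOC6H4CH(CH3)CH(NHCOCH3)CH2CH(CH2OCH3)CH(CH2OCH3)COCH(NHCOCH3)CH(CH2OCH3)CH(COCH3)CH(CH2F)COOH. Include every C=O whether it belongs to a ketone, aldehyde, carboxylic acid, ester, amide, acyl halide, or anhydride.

CH(NHCOCH3): amide, 1 C=O (running total 1).
CO: ketone, 1 C=O (running total 2).
CH(NHCOCH3): amide, 1 C=O (running total 3).
CH(COCH3): ketone, 1 C=O (running total 4).
COOH: carboxylic acid, 1 C=O (running total 5).

5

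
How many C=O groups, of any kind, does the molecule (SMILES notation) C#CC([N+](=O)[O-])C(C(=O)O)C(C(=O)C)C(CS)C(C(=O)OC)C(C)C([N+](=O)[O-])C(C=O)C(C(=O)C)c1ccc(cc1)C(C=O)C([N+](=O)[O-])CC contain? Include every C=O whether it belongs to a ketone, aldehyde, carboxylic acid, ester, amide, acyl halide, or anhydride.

CH(COOH): carboxylic acid, 1 C=O (running total 1).
CH(COCH3): ketone, 1 C=O (running total 2).
CH(COOCH3): ester, 1 C=O (running total 3).
CH(CHO): aldehyde, 1 C=O (running total 4).
CH(COCH3): ketone, 1 C=O (running total 5).
CH(CHO): aldehyde, 1 C=O (running total 6).

6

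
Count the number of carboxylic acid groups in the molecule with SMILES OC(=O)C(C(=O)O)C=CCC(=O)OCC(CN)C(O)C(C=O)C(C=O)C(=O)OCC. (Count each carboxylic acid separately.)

Working along the chain:
  HOOC: –COOH: carbonyl C bonded to –OH and C → carboxylic acid (the –OH is not a separate alcohol).
  CH(COOH): pendant –COOH: carbonyl C bonded to C and –OH → carboxylic acid.
  CH=CH: C=C double bond → alkene.
  CH2COOCH2: –C(=O)–O–C with C on the carbonyl side → ester.
  CH(CH2NH2): pendant –CH2NH2: N on sp³ C, no adjacent C=O → amine.
  CH(OH): –OH on an sp³ carbon → alcohol (secondary).
  CH(CHO): pendant –CHO: carbonyl C bonded to C and H → aldehyde.
  CH(CHO): pendant –CHO: carbonyl C bonded to C and H → aldehyde.
  COOCH2CH3: –C(=O)OCH2CH3: carbonyl C bonded to C and to –OEt → ester.
Carboxylic acid appears at: HOOC, CH(COOH) → 2.

2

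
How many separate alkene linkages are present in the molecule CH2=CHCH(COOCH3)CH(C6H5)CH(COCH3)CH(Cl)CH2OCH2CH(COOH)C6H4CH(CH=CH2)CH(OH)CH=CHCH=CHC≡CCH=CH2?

5

C=C double bond → alkene.
pendant –COOCH3: carbonyl C bonded to C and –OCH3 → ester.
pendant –C6H5: benzene ring → arene.
pendant –COCH3: carbonyl C bonded to two carbons → ketone.
halogen on an sp³ carbon → alkyl halide.
C–O–C with sp³ carbons on both sides and no adjacent C=O → ether.
pendant –COOH: carbonyl C bonded to C and –OH → carboxylic acid.
para-disubstituted benzene ring → arene.
pendant –CH=CH2: C=C double bond → alkene.
–OH on an sp³ carbon → alcohol (secondary).
C=C double bond → alkene.
C=C double bond → alkene.
C≡C triple bond → alkyne.
C=C double bond → alkene.
Alkene appears at: CH2=CH, CH(CH=CH2), CH=CH, CH=CH, CH=CH2 → 5.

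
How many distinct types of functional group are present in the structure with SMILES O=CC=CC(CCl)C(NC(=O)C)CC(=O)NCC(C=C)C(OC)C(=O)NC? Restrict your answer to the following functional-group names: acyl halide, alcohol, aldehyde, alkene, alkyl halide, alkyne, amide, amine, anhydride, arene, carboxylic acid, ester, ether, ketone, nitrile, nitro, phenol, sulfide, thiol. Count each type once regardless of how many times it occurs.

Taking each segment in turn:
  OHC: terminal –CHO: carbonyl C bonded to H and C → aldehyde.
  CH=CH: C=C double bond → alkene.
  CH(CH2Cl): pendant –CH2X: halogen on sp³ carbon → alkyl halide.
  CH(NHCOCH3): pendant –NHC(=O)CH3: N bonded to a carbonyl → amide (not amine).
  CH2CONHCH2: –C(=O)–N– linkage → amide (the N is not an amine).
  CH(CH=CH2): pendant –CH=CH2: C=C double bond → alkene.
  CH(OCH3): pendant –OCH3: C–O–C with sp³ C, no adjacent C=O → ether.
  CONHCH3: –C(=O)NHCH3: carbonyl C bonded to C and to N → amide (the N is not an amine).
Distinct types present: aldehyde, alkene, alkyl halide, amide, ether.

5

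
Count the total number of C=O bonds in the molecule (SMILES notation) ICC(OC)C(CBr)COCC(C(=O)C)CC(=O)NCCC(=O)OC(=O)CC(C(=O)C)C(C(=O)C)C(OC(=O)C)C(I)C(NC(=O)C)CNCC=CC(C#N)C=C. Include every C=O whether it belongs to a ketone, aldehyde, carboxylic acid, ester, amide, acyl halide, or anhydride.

8

CH(COCH3): ketone, 1 C=O (running total 1).
CH2CONHCH2: amide, 1 C=O (running total 2).
CH2CO-O-COCH2: anhydride, 2 C=O (running total 4).
CH(COCH3): ketone, 1 C=O (running total 5).
CH(COCH3): ketone, 1 C=O (running total 6).
CH(OCOCH3): ester, 1 C=O (running total 7).
CH(NHCOCH3): amide, 1 C=O (running total 8).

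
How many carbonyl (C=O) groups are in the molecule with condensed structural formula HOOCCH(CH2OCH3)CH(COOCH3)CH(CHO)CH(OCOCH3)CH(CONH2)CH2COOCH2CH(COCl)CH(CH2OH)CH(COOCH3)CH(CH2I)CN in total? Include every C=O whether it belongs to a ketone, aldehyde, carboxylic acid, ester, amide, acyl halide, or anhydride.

HOOC: carboxylic acid, 1 C=O (running total 1).
CH(COOCH3): ester, 1 C=O (running total 2).
CH(CHO): aldehyde, 1 C=O (running total 3).
CH(OCOCH3): ester, 1 C=O (running total 4).
CH(CONH2): amide, 1 C=O (running total 5).
CH2COOCH2: ester, 1 C=O (running total 6).
CH(COCl): acyl halide, 1 C=O (running total 7).
CH(COOCH3): ester, 1 C=O (running total 8).

8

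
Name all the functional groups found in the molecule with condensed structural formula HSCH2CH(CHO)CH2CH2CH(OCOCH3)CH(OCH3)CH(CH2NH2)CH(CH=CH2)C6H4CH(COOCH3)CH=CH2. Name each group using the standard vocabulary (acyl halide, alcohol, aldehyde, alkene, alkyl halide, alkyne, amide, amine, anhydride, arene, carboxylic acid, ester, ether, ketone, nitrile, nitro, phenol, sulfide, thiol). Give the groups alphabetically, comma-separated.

aldehyde, alkene, amine, arene, ester, ether, thiol

–SH on an sp³ carbon → thiol.
pendant –CHO: carbonyl C bonded to C and H → aldehyde.
pendant –OC(=O)CH3: an acyloxy group → ester.
pendant –OCH3: C–O–C with sp³ C, no adjacent C=O → ether.
pendant –CH2NH2: N on sp³ C, no adjacent C=O → amine.
pendant –CH=CH2: C=C double bond → alkene.
para-disubstituted benzene ring → arene.
pendant –COOCH3: carbonyl C bonded to C and –OCH3 → ester.
C=C double bond → alkene.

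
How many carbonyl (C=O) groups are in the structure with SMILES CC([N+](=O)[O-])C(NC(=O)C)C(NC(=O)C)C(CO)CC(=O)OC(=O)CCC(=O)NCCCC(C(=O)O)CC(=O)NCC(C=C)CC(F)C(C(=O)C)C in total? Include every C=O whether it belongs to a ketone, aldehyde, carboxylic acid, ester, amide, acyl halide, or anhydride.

CH(NHCOCH3): amide, 1 C=O (running total 1).
CH(NHCOCH3): amide, 1 C=O (running total 2).
CH2CO-O-COCH2: anhydride, 2 C=O (running total 4).
CH2CONHCH2: amide, 1 C=O (running total 5).
CH(COOH): carboxylic acid, 1 C=O (running total 6).
CH2CONHCH2: amide, 1 C=O (running total 7).
CH(COCH3): ketone, 1 C=O (running total 8).

8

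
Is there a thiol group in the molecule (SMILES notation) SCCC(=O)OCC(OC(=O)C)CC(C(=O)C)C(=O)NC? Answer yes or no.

yes

–SH on an sp³ carbon → thiol.
–C(=O)–O–C with C on the carbonyl side → ester.
pendant –OC(=O)CH3: an acyloxy group → ester.
pendant –COCH3: carbonyl C bonded to two carbons → ketone.
–C(=O)NHCH3: carbonyl C bonded to C and to N → amide (the N is not an amine).
The HSCH2 segment supplies the thiol: –SH on an sp³ carbon → thiol.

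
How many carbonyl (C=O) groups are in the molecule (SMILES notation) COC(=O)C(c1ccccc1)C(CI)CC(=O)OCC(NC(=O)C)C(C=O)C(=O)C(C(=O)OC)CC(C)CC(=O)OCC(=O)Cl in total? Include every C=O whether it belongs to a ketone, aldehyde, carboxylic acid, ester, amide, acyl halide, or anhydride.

CH3OOC: ester, 1 C=O (running total 1).
CH2COOCH2: ester, 1 C=O (running total 2).
CH(NHCOCH3): amide, 1 C=O (running total 3).
CH(CHO): aldehyde, 1 C=O (running total 4).
CO: ketone, 1 C=O (running total 5).
CH(COOCH3): ester, 1 C=O (running total 6).
CH2COOCH2: ester, 1 C=O (running total 7).
COCl: acyl halide, 1 C=O (running total 8).

8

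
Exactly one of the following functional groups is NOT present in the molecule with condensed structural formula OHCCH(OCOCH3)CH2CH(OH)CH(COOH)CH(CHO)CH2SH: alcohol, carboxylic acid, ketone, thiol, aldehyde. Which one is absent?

ketone

thiol: present (CH2SH — –SH on an sp³ carbon → thiol).
alcohol: present (CH(OH) — –OH on an sp³ carbon → alcohol (secondary)).
aldehyde: present (OHC — terminal –CHO: carbonyl C bonded to H and C → aldehyde).
carboxylic acid: present (CH(COOH) — pendant –COOH: carbonyl C bonded to C and –OH → carboxylic acid).
ketone: absent. In CH(OCOCH3), the C=O is bonded to an –O–C group, which defines an ester, not a ketone. In CH(COOH), the C=O bears an –OH, making it a carboxylic acid rather than a ketone. In each of OHC and CH(CHO), the carbonyl carbon carries an H, so it is an aldehyde, not a ketone.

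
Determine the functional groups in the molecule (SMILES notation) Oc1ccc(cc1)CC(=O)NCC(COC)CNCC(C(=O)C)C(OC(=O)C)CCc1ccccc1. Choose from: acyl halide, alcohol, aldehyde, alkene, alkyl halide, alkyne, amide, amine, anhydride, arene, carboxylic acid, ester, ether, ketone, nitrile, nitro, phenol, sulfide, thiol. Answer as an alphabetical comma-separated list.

–OH attached directly to an aromatic ring → phenol (not alcohol); the ring itself is an arene.
–C(=O)–N– linkage → amide (the N is not an amine).
pendant –CH2OCH3: C–O–C linkage → ether.
C–N–C with sp³ carbons and no adjacent C=O → amine (secondary).
pendant –COCH3: carbonyl C bonded to two carbons → ketone.
pendant –OC(=O)CH3: an acyloxy group → ester.
–C6H5 phenyl ring → arene.

amide, amine, arene, ester, ether, ketone, phenol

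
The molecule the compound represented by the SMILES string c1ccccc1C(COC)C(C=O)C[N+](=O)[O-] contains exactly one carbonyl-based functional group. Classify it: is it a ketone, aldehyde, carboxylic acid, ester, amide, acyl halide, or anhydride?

aldehyde

The carbonyl is in the CH(CHO) segment: pendant –CHO: carbonyl C bonded to C and H → aldehyde.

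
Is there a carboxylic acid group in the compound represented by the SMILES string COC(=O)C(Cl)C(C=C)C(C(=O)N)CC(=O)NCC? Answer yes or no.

no

Reading the structure from left to right:
  CH3OOC: CH3O–C(=O)–: carbonyl C bonded to C and to –OCH3 → ester (not ketone + ether).
  CH(Cl): halogen on an sp³ carbon → alkyl halide.
  CH(CH=CH2): pendant –CH=CH2: C=C double bond → alkene.
  CH(CONH2): pendant –CONH2: carbonyl C bonded to C and N → amide.
  CH2CONHCH2: –C(=O)–N– linkage → amide (the N is not an amine).
In CH3OOC, the acyl oxygen is bonded to carbon (–O–C), not to H, so this is an ester. In each of CH(CONH2) and CH2CONHCH2, the carbonyl is bonded to nitrogen, not to –OH; that is an amide.
The groups actually present are: alkene, alkyl halide, amide, ester.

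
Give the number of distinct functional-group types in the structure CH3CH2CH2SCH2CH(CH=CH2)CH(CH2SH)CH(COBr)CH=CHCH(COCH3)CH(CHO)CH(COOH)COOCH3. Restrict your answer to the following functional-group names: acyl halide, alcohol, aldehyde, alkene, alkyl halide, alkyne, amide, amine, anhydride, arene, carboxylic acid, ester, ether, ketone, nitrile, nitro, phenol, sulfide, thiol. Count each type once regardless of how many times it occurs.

8

Reading the structure from left to right:
  CH2SCH2: C–S–C linkage → sulfide (thioether).
  CH(CH=CH2): pendant –CH=CH2: C=C double bond → alkene.
  CH(CH2SH): pendant –CH2SH → thiol.
  CH(COBr): pendant –C(=O)X: carbonyl C bonded to C and halogen → acyl halide.
  CH=CH: C=C double bond → alkene.
  CH(COCH3): pendant –COCH3: carbonyl C bonded to two carbons → ketone.
  CH(CHO): pendant –CHO: carbonyl C bonded to C and H → aldehyde.
  CH(COOH): pendant –COOH: carbonyl C bonded to C and –OH → carboxylic acid.
  COOCH3: –C(=O)OCH3: carbonyl C bonded to C and to –OCH3 → ester (not ketone + ether).
Distinct types present: acyl halide, aldehyde, alkene, carboxylic acid, ester, ketone, sulfide, thiol.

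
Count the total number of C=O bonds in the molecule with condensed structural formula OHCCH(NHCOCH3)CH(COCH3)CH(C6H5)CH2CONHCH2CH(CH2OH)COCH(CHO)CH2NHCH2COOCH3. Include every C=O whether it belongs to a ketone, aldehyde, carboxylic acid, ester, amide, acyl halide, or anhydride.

7

OHC: aldehyde, 1 C=O (running total 1).
CH(NHCOCH3): amide, 1 C=O (running total 2).
CH(COCH3): ketone, 1 C=O (running total 3).
CH2CONHCH2: amide, 1 C=O (running total 4).
CO: ketone, 1 C=O (running total 5).
CH(CHO): aldehyde, 1 C=O (running total 6).
COOCH3: ester, 1 C=O (running total 7).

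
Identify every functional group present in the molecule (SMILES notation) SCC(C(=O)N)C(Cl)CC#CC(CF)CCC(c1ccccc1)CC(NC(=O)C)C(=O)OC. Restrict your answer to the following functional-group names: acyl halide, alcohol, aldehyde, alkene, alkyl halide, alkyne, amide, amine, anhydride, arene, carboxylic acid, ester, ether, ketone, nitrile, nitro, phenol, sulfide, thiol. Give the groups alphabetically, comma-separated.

alkyl halide, alkyne, amide, arene, ester, thiol

Reading the structure from left to right:
  HSCH2: –SH on an sp³ carbon → thiol.
  CH(CONH2): pendant –CONH2: carbonyl C bonded to C and N → amide.
  CH(Cl): halogen on an sp³ carbon → alkyl halide.
  C≡C: C≡C triple bond → alkyne.
  CH(CH2F): pendant –CH2X: halogen on sp³ carbon → alkyl halide.
  CH(C6H5): pendant –C6H5: benzene ring → arene.
  CH(NHCOCH3): pendant –NHC(=O)CH3: N bonded to a carbonyl → amide (not amine).
  COOCH3: –C(=O)OCH3: carbonyl C bonded to C and to –OCH3 → ester (not ketone + ether).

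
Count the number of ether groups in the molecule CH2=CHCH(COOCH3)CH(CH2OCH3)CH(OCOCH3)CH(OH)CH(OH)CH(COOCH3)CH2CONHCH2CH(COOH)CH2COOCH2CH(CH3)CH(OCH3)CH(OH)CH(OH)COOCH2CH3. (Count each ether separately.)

2

C=C double bond → alkene.
pendant –COOCH3: carbonyl C bonded to C and –OCH3 → ester.
pendant –CH2OCH3: C–O–C linkage → ether.
pendant –OC(=O)CH3: an acyloxy group → ester.
–OH on an sp³ carbon → alcohol (secondary).
–OH on an sp³ carbon → alcohol (secondary).
pendant –COOCH3: carbonyl C bonded to C and –OCH3 → ester.
–C(=O)–N– linkage → amide (the N is not an amine).
pendant –COOH: carbonyl C bonded to C and –OH → carboxylic acid.
–C(=O)–O–C with C on the carbonyl side → ester.
pendant –OCH3: C–O–C with sp³ C, no adjacent C=O → ether.
–OH on an sp³ carbon → alcohol (secondary).
–OH on an sp³ carbon → alcohol (secondary).
–C(=O)OCH2CH3: carbonyl C bonded to C and to –OEt → ester.
Ether appears at: CH(CH2OCH3), CH(OCH3) → 2.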